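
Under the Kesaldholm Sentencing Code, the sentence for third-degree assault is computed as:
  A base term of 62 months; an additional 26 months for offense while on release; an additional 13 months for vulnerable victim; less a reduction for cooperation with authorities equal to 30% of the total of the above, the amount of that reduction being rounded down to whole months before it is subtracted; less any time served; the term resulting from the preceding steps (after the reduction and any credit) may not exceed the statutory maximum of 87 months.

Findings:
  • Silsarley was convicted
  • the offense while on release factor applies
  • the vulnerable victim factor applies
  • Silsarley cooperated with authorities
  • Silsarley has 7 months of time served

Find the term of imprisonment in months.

64 months

Offense while on release enhancement: +26 months
Vulnerable victim enhancement: +13 months
Adjusted term: 62 months + 26 months + 13 months = 101 months
Cooperation with authorities reduction: 30% of 101 months = 30 months (rounded down)
After reduction: 101 − 30 = 71 months
Less time served: 71 months − 7 months = 64 months
Cap at 87 months: 64 months is within the cap, no reduction.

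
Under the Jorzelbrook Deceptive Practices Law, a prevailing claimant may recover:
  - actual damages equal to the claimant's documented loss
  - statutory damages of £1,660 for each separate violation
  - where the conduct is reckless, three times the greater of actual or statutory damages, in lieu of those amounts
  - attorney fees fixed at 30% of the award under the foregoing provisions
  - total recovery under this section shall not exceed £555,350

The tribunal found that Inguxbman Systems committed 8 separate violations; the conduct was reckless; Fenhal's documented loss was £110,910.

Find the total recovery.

£432,549

Statutory damages: 8 × £1,660 = £13,280
Greater of actual damages (£110,910) or statutory damages (£13,280): £110,910
Trebled: 3 × £110,910 = £332,730
Attorney fees: 30% of £332,730 = £99,819
Total before cap: £332,730 + £99,819 = £432,549
Cap at £555,350: £432,549 is within the cap, no reduction.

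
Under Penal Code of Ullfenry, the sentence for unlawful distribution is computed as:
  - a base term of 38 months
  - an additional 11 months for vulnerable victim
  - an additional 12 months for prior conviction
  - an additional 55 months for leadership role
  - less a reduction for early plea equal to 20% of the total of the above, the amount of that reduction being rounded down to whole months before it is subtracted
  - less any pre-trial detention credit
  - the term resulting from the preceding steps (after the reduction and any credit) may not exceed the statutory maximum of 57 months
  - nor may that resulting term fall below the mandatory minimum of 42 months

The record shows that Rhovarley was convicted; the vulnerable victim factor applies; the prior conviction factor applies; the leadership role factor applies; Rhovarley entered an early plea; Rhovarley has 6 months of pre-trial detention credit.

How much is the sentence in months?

57 months

Vulnerable victim enhancement: +11 months
Prior conviction enhancement: +12 months
Leadership role enhancement: +55 months
Adjusted term: 38 months + 11 months + 12 months + 55 months = 116 months
Early plea reduction: 20% of 116 months = 23 months (rounded down)
After reduction: 116 − 23 = 93 months
Less pre-trial detention credit: 93 months − 6 months = 87 months
Cap at 57 months: 87 months exceeds the cap → 57 months
Minimum 42 months: 57 months meets the minimum, no increase.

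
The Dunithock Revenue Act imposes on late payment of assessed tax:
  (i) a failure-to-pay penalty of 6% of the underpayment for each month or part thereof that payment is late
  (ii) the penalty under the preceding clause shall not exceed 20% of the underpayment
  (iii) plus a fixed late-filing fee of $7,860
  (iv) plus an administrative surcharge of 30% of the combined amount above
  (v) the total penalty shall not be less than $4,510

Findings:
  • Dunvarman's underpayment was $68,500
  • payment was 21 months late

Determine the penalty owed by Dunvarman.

Accrued rate: 6% × 21 = 126%, capped at 20% → 20%
Failure-to-pay penalty: 20% of $68,500 = $13,700
Penalty before surcharge: $13,700 + $7,860 = $21,560
Administrative surcharge: 30% of $21,560 = $6,468
Total penalty: $21,560 + $6,468 = $28,028
Minimum $4,510: $28,028 meets the minimum, no increase.

$28,028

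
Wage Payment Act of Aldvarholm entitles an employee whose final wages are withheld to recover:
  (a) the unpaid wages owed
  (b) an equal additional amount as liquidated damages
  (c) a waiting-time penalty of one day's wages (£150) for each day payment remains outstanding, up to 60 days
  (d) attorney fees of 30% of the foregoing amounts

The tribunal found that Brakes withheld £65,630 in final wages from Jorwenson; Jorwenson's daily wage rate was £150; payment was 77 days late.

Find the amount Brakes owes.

£182,338

Liquidated damages (equal amount): £65,630
Penalty days: min(77, 60) = 60
Waiting-time penalty: 60 × £150 = £9,000
Subtotal: £65,630 + £65,630 + £9,000 = £140,260
Attorney fees: 30% of £140,260 = £42,078
Total award: £140,260 + £42,078 = £182,338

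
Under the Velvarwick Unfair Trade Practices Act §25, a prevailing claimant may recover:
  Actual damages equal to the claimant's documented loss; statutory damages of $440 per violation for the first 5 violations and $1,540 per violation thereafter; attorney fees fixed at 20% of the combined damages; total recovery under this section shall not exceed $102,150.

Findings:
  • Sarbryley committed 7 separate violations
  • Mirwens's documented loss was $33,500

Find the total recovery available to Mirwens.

First 5 violations: 5 × $440 = $2,200
Remaining violations: (7 − 5) × $1,540 = $3,080
Statutory damages: $2,200 + $3,080 = $5,280
Combined damages: $33,500 + $5,280 = $38,780
Attorney fees: 20% of $38,780 = $7,756
Total before cap: $38,780 + $7,756 = $46,536
Cap at $102,150: $46,536 is within the cap, no reduction.

$46,536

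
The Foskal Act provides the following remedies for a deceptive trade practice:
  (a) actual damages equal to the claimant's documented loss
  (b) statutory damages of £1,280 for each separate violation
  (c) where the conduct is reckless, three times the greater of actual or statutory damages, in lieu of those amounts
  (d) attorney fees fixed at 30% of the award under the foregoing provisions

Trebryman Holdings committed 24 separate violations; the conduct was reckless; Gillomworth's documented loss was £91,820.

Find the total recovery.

Total recovery: £358,098

Statutory damages: 24 × £1,280 = £30,720
Greater of actual damages (£91,820) or statutory damages (£30,720): £91,820
Trebled: 3 × £91,820 = £275,460
Attorney fees: 30% of £275,460 = £82,638
Total recovery: £275,460 + £82,638 = £358,098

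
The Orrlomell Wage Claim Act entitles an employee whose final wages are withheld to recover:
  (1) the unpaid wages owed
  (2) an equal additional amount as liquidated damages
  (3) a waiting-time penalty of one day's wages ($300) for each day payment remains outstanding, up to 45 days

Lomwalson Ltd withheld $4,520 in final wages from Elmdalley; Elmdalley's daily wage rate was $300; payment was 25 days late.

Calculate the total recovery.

Total award: $16,540

Liquidated damages (equal amount): $4,520
Penalty days: min(25, 45) = 25
Waiting-time penalty: 25 × $300 = $7,500
Total award: $4,520 + $4,520 + $7,500 = $16,540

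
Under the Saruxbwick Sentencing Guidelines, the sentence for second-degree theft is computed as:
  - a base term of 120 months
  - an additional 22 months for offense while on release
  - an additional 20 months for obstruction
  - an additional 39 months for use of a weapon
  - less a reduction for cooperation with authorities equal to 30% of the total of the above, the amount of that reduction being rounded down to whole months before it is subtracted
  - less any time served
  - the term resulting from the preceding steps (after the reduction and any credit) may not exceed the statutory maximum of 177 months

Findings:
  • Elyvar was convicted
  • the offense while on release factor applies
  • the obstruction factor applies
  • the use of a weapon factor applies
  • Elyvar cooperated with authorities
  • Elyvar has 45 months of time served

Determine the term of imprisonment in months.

96 months

Offense while on release enhancement: +22 months
Obstruction enhancement: +20 months
Use of a weapon enhancement: +39 months
Adjusted term: 120 months + 22 months + 20 months + 39 months = 201 months
Cooperation with authorities reduction: 30% of 201 months = 60 months (rounded down)
After reduction: 201 − 60 = 141 months
Less time served: 141 months − 45 months = 96 months
Cap at 177 months: 96 months is within the cap, no reduction.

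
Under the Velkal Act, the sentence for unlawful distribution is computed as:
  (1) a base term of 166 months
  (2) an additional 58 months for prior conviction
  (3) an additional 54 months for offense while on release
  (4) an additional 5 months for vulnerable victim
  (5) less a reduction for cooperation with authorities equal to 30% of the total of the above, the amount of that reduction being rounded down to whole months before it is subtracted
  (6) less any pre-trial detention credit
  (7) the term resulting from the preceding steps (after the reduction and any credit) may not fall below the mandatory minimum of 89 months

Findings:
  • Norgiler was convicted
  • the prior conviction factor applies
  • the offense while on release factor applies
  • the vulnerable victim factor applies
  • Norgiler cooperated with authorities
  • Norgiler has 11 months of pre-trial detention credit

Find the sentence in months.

188 months

Prior conviction enhancement: +58 months
Offense while on release enhancement: +54 months
Vulnerable victim enhancement: +5 months
Adjusted term: 166 months + 58 months + 54 months + 5 months = 283 months
Cooperation with authorities reduction: 30% of 283 months = 84 months (rounded down)
After reduction: 283 − 84 = 199 months
Less pre-trial detention credit: 199 months − 11 months = 188 months
Minimum 89 months: 188 months meets the minimum, no increase.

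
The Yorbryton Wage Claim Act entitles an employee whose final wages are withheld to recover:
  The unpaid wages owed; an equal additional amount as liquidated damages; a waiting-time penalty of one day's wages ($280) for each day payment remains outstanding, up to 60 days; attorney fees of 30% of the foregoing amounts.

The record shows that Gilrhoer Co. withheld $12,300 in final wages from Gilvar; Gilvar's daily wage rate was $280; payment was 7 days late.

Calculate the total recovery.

Liquidated damages (equal amount): $12,300
Penalty days: min(7, 60) = 7
Waiting-time penalty: 7 × $280 = $1,960
Subtotal: $12,300 + $12,300 + $1,960 = $26,560
Attorney fees: 30% of $26,560 = $7,968
Total award: $26,560 + $7,968 = $34,528

$34,528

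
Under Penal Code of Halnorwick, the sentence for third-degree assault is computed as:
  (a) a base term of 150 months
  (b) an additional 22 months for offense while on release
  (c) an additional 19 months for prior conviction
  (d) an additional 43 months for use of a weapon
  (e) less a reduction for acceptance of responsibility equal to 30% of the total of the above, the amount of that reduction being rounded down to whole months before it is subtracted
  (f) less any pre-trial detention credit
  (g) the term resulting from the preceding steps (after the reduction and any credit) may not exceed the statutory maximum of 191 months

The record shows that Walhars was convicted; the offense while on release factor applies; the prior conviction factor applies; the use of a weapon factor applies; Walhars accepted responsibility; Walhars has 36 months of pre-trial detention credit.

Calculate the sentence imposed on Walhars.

128 months

Offense while on release enhancement: +22 months
Prior conviction enhancement: +19 months
Use of a weapon enhancement: +43 months
Adjusted term: 150 months + 22 months + 19 months + 43 months = 234 months
Acceptance of responsibility reduction: 30% of 234 months = 70 months (rounded down)
After reduction: 234 − 70 = 164 months
Less pre-trial detention credit: 164 months − 36 months = 128 months
Cap at 191 months: 128 months is within the cap, no reduction.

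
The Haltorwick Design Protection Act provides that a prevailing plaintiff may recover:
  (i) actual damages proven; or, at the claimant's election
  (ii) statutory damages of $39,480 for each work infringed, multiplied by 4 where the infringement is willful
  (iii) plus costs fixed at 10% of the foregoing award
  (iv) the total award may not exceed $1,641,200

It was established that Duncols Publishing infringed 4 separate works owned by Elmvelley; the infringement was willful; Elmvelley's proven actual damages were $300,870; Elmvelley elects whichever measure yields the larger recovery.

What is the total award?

Statutory damages: 4 × $39,480 = $157,920
Multiplied by 4: 4 × $157,920 = $631,680
Greater of actual damages ($300,870) or enhanced statutory damages ($631,680): $631,680
Costs: 10% of $631,680 = $63,168
Award plus costs: $631,680 + $63,168 = $694,848
Cap at $1,641,200: $694,848 is within the cap, no reduction.

$694,848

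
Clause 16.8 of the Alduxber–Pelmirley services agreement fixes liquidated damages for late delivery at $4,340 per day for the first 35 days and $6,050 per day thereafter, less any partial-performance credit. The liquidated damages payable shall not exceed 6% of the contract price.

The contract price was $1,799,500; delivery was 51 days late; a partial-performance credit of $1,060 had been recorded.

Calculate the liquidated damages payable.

$107,970

First 35 days: 35 × $4,340 = $151,900
Remaining days: (51 − 35) × $6,050 = $96,800
Accrued per-day damages: $151,900 + $96,800 = $248,700
Less partial-performance credit: $248,700 − $1,060 = $247,640
Cap: 6% of $1,799,500 = $107,970
Cap at $107,970: $247,640 exceeds the cap → $107,970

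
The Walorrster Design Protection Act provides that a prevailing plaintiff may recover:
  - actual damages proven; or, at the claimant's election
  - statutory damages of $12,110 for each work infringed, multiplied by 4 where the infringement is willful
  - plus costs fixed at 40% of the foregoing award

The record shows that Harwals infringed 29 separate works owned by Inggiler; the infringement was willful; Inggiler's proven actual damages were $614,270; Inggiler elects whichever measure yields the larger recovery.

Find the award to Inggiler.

Statutory damages: 29 × $12,110 = $351,190
Multiplied by 4: 4 × $351,190 = $1,404,760
Greater of actual damages ($614,270) or enhanced statutory damages ($1,404,760): $1,404,760
Costs: 40% of $1,404,760 = $561,904
Award plus costs: $1,404,760 + $561,904 = $1,966,664

$1,966,664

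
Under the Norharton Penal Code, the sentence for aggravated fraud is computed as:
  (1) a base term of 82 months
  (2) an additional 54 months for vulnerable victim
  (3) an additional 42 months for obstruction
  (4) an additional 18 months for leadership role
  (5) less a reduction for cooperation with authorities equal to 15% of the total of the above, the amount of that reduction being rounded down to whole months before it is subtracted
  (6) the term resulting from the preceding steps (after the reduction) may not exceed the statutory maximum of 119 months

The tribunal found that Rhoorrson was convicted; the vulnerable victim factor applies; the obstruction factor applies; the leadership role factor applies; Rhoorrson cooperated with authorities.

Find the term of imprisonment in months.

Vulnerable victim enhancement: +54 months
Obstruction enhancement: +42 months
Leadership role enhancement: +18 months
Adjusted term: 82 months + 54 months + 42 months + 18 months = 196 months
Cooperation with authorities reduction: 15% of 196 months = 29 months (rounded down)
After reduction: 196 − 29 = 167 months
Cap at 119 months: 167 months exceeds the cap → 119 months

Sentence: 119 months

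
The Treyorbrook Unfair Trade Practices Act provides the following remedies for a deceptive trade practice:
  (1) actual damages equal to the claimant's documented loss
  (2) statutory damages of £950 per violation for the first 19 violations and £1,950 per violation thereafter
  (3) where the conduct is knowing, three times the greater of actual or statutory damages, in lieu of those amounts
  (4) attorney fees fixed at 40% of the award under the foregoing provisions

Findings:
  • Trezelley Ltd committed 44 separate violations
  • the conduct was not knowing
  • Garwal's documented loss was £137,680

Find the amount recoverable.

First 19 violations: 19 × £950 = £18,050
Remaining violations: (44 − 19) × £1,950 = £48,750
Statutory damages: £18,050 + £48,750 = £66,800
Conduct not knowing: the in-lieu enhancement does not apply.
Actual plus statutory damages: £137,680 + £66,800 = £204,480
Attorney fees: 40% of £204,480 = £81,792
Total recovery: £204,480 + £81,792 = £286,272

£286,272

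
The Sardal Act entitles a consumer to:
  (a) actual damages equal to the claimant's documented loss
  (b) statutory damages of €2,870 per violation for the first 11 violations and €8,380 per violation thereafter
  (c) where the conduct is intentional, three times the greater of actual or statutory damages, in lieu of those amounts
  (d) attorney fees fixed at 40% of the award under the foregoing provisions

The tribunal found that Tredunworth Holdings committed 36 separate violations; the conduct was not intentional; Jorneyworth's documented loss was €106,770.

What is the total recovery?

Total recovery: €486,976

First 11 violations: 11 × €2,870 = €31,570
Remaining violations: (36 − 11) × €8,380 = €209,500
Statutory damages: €31,570 + €209,500 = €241,070
Conduct not intentional: the in-lieu enhancement does not apply.
Actual plus statutory damages: €106,770 + €241,070 = €347,840
Attorney fees: 40% of €347,840 = €139,136
Total recovery: €347,840 + €139,136 = €486,976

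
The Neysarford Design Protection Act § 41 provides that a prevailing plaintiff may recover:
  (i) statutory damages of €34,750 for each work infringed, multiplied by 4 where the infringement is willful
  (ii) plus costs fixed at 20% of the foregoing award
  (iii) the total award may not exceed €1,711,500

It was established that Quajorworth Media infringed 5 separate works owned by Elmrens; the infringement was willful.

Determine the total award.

Award: €834,000

Statutory damages: 5 × €34,750 = €173,750
Multiplied by 4: 4 × €173,750 = €695,000
Costs: 20% of €695,000 = €139,000
Award plus costs: €695,000 + €139,000 = €834,000
Cap at €1,711,500: €834,000 is within the cap, no reduction.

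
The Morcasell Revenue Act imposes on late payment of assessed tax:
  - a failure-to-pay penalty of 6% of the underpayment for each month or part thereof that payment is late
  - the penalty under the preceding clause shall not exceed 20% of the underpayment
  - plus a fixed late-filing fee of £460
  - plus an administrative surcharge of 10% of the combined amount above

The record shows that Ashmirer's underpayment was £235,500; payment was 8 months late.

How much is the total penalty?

Accrued rate: 6% × 8 = 48%, capped at 20% → 20%
Failure-to-pay penalty: 20% of £235,500 = £47,100
Penalty before surcharge: £47,100 + £460 = £47,560
Administrative surcharge: 10% of £47,560 = £4,756
Total penalty: £47,560 + £4,756 = £52,316

Penalty: £52,316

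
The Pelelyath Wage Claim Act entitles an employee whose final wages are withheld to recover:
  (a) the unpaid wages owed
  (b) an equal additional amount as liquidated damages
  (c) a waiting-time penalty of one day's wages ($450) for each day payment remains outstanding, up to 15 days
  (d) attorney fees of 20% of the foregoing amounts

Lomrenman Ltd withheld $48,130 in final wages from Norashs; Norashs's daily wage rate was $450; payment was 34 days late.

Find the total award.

Liquidated damages (equal amount): $48,130
Penalty days: min(34, 15) = 15
Waiting-time penalty: 15 × $450 = $6,750
Subtotal: $48,130 + $48,130 + $6,750 = $103,010
Attorney fees: 20% of $103,010 = $20,602
Total award: $103,010 + $20,602 = $123,612

$123,612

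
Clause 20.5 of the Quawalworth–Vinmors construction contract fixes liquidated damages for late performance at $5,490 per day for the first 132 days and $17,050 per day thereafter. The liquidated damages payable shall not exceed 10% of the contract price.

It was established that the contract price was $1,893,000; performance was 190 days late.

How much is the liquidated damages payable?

First 132 days: 132 × $5,490 = $724,680
Remaining days: (190 − 132) × $17,050 = $988,900
Accrued per-day damages: $724,680 + $988,900 = $1,713,580
Cap: 10% of $1,893,000 = $189,300
Cap at $189,300: $1,713,580 exceeds the cap → $189,300

$189,300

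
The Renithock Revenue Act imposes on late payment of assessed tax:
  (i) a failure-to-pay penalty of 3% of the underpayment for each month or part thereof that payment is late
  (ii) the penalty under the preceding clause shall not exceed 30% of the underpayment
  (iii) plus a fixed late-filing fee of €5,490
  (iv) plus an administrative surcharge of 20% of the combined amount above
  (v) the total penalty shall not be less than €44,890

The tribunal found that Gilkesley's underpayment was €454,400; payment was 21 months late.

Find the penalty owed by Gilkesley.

€170,172

Accrued rate: 3% × 21 = 63%, capped at 30% → 30%
Failure-to-pay penalty: 30% of €454,400 = €136,320
Penalty before surcharge: €136,320 + €5,490 = €141,810
Administrative surcharge: 20% of €141,810 = €28,362
Total penalty: €141,810 + €28,362 = €170,172
Minimum €44,890: €170,172 meets the minimum, no increase.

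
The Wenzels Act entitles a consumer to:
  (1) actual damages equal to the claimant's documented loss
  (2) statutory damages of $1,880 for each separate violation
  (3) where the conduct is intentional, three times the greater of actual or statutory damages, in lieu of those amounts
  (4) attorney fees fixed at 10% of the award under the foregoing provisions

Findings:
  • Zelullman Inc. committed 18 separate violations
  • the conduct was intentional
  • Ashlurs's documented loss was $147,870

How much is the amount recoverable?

$487,971

Statutory damages: 18 × $1,880 = $33,840
Greater of actual damages ($147,870) or statutory damages ($33,840): $147,870
Trebled: 3 × $147,870 = $443,610
Attorney fees: 10% of $443,610 = $44,361
Total recovery: $443,610 + $44,361 = $487,971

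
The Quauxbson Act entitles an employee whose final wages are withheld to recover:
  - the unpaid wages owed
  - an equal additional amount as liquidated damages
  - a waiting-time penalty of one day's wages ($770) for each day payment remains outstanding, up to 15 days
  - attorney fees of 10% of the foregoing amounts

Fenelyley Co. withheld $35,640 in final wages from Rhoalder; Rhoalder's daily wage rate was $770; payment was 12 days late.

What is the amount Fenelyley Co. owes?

$88,572

Liquidated damages (equal amount): $35,640
Penalty days: min(12, 15) = 12
Waiting-time penalty: 12 × $770 = $9,240
Subtotal: $35,640 + $35,640 + $9,240 = $80,520
Attorney fees: 10% of $80,520 = $8,052
Total award: $80,520 + $8,052 = $88,572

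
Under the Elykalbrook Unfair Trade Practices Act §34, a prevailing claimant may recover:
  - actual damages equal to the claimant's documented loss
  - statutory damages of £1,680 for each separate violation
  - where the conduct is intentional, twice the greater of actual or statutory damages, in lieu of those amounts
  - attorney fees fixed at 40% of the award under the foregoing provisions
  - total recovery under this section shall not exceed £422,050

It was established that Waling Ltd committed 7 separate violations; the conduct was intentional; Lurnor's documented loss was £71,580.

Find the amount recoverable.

£200,424

Statutory damages: 7 × £1,680 = £11,760
Greater of actual damages (£71,580) or statutory damages (£11,760): £71,580
Doubled: 2 × £71,580 = £143,160
Attorney fees: 40% of £143,160 = £57,264
Total before cap: £143,160 + £57,264 = £200,424
Cap at £422,050: £200,424 is within the cap, no reduction.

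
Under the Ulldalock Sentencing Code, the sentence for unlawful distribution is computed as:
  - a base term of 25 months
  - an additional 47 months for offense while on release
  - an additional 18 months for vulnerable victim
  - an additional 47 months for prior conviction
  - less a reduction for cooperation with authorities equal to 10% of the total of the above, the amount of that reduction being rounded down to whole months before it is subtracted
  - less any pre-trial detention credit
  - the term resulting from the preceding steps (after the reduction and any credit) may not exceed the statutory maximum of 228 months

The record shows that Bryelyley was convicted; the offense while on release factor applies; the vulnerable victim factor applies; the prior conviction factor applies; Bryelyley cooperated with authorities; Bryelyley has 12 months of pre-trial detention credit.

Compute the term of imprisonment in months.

Offense while on release enhancement: +47 months
Vulnerable victim enhancement: +18 months
Prior conviction enhancement: +47 months
Adjusted term: 25 months + 47 months + 18 months + 47 months = 137 months
Cooperation with authorities reduction: 10% of 137 months = 13 months (rounded down)
After reduction: 137 − 13 = 124 months
Less pre-trial detention credit: 124 months − 12 months = 112 months
Cap at 228 months: 112 months is within the cap, no reduction.

112 months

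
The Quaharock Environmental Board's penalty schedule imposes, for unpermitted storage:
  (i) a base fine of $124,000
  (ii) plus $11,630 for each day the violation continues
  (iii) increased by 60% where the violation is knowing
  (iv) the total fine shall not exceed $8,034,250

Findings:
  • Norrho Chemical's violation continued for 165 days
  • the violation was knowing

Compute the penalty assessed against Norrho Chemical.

$3,268,720

Per-day component: 165 × $11,630 = $1,918,950
Base plus per-day: $124,000 + $1,918,950 = $2,042,950
Enhancement: 60% of $2,042,950 = $1,225,770
Enhanced fine: $2,042,950 + $1,225,770 = $3,268,720
Cap at $8,034,250: $3,268,720 is within the cap, no reduction.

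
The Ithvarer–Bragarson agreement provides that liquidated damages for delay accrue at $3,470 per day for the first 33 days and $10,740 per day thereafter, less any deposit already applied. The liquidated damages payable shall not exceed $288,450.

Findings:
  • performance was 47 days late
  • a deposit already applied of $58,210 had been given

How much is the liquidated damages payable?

First 33 days: 33 × $3,470 = $114,510
Remaining days: (47 − 33) × $10,740 = $150,360
Accrued per-day damages: $114,510 + $150,360 = $264,870
Less deposit already applied: $264,870 − $58,210 = $206,660
Cap at $288,450: $206,660 is within the cap, no reduction.

$206,660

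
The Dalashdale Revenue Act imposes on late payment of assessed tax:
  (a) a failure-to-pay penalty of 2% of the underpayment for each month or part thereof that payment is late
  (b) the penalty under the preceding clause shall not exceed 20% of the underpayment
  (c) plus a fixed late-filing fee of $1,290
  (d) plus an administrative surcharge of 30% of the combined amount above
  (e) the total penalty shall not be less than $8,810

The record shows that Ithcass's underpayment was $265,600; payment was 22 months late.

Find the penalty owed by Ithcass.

$70,733

Accrued rate: 2% × 22 = 44%, capped at 20% → 20%
Failure-to-pay penalty: 20% of $265,600 = $53,120
Penalty before surcharge: $53,120 + $1,290 = $54,410
Administrative surcharge: 30% of $54,410 = $16,323
Total penalty: $54,410 + $16,323 = $70,733
Minimum $8,810: $70,733 meets the minimum, no increase.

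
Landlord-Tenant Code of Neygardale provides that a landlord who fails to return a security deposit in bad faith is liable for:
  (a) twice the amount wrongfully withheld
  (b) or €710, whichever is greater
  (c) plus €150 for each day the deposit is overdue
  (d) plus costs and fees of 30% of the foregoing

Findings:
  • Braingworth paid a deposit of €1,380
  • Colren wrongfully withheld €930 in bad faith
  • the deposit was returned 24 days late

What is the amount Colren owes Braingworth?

Doubled: 2 × €930 = €1,860
Minimum €710: €1,860 meets the minimum, no increase.
Late-return penalty: 24 × €150 = €3,600
Damages plus late penalty: €1,860 + €3,600 = €5,460
Costs and fees: 30% of €5,460 = €1,638
Total recovery: €5,460 + €1,638 = €7,098

€7,098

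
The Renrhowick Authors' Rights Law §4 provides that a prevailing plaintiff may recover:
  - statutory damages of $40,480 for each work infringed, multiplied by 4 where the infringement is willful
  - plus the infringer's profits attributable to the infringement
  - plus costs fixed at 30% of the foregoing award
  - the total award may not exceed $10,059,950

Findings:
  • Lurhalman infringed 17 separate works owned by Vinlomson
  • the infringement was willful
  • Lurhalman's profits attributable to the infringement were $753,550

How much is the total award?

Award: $4,558,047

Statutory damages: 17 × $40,480 = $688,160
Multiplied by 4: 4 × $688,160 = $2,752,640
Combined award: $2,752,640 + $753,550 = $3,506,190
Costs: 30% of $3,506,190 = $1,051,857
Award plus costs: $3,506,190 + $1,051,857 = $4,558,047
Cap at $10,059,950: $4,558,047 is within the cap, no reduction.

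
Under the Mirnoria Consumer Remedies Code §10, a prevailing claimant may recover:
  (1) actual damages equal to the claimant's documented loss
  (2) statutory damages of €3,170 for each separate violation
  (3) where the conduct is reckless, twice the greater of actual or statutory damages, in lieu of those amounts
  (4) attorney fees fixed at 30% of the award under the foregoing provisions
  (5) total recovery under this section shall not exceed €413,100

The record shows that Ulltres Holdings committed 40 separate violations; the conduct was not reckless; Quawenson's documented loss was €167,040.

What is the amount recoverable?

Statutory damages: 40 × €3,170 = €126,800
Conduct not reckless: the in-lieu enhancement does not apply.
Actual plus statutory damages: €167,040 + €126,800 = €293,840
Attorney fees: 30% of €293,840 = €88,152
Total before cap: €293,840 + €88,152 = €381,992
Cap at €413,100: €381,992 is within the cap, no reduction.

€381,992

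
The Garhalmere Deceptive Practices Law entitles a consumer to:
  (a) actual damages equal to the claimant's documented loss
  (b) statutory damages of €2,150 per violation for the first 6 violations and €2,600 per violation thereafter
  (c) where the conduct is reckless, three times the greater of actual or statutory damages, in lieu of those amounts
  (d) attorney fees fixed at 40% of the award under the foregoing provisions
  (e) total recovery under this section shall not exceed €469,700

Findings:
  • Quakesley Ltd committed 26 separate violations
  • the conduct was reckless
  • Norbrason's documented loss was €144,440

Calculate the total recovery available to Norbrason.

€469,700

First 6 violations: 6 × €2,150 = €12,900
Remaining violations: (26 − 6) × €2,600 = €52,000
Statutory damages: €12,900 + €52,000 = €64,900
Greater of actual damages (€144,440) or statutory damages (€64,900): €144,440
Trebled: 3 × €144,440 = €433,320
Attorney fees: 40% of €433,320 = €173,328
Total before cap: €433,320 + €173,328 = €606,648
Cap at €469,700: €606,648 exceeds the cap → €469,700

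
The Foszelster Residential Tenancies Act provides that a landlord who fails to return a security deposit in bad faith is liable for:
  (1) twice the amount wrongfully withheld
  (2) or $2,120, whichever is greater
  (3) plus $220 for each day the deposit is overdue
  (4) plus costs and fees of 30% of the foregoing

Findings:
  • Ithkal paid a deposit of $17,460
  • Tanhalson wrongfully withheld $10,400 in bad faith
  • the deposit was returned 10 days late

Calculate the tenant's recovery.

$29,900

Doubled: 2 × $10,400 = $20,800
Minimum $2,120: $20,800 meets the minimum, no increase.
Late-return penalty: 10 × $220 = $2,200
Damages plus late penalty: $20,800 + $2,200 = $23,000
Costs and fees: 30% of $23,000 = $6,900
Total recovery: $23,000 + $6,900 = $29,900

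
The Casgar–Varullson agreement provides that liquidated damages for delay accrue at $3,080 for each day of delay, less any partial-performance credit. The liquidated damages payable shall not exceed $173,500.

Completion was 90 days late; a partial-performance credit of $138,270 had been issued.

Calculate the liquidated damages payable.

$138,930

Per-day damages: 90 × $3,080 = $277,200
Less partial-performance credit: $277,200 − $138,270 = $138,930
Cap at $173,500: $138,930 is within the cap, no reduction.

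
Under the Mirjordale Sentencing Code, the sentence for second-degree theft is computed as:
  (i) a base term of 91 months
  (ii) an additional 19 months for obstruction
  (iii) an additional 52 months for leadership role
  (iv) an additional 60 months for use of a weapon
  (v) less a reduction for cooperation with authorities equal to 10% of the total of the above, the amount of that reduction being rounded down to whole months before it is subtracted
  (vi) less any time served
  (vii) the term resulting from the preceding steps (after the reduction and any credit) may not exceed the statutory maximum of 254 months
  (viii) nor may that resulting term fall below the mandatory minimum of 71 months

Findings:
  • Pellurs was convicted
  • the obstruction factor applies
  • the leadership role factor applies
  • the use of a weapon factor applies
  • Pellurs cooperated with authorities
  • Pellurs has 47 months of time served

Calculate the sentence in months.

Obstruction enhancement: +19 months
Leadership role enhancement: +52 months
Use of a weapon enhancement: +60 months
Adjusted term: 91 months + 19 months + 52 months + 60 months = 222 months
Cooperation with authorities reduction: 10% of 222 months = 22 months (rounded down)
After reduction: 222 − 22 = 200 months
Less time served: 200 months − 47 months = 153 months
Cap at 254 months: 153 months is within the cap, no reduction.
Minimum 71 months: 153 months meets the minimum, no increase.

153 months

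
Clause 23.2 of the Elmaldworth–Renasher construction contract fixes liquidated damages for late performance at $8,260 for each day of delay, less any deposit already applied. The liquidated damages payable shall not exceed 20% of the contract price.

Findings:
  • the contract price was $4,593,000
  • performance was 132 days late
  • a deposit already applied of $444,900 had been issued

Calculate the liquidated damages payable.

Per-day damages: 132 × $8,260 = $1,090,320
Less deposit already applied: $1,090,320 − $444,900 = $645,420
Cap: 20% of $4,593,000 = $918,600
Cap at $918,600: $645,420 is within the cap, no reduction.

$645,420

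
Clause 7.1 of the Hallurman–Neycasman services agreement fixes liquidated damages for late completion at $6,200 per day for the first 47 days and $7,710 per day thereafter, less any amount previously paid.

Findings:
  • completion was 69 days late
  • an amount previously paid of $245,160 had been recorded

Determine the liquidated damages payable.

$215,860

First 47 days: 47 × $6,200 = $291,400
Remaining days: (69 − 47) × $7,710 = $169,620
Accrued per-day damages: $291,400 + $169,620 = $461,020
Less amount previously paid: $461,020 − $245,160 = $215,860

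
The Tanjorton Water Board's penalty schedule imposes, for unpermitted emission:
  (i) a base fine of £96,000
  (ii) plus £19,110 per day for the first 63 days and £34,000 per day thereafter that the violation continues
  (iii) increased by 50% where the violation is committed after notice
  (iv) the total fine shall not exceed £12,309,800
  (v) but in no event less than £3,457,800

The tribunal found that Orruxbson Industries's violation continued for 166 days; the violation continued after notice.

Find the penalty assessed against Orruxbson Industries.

£7,202,895

First 63 days: 63 × £19,110 = £1,203,930
Remaining days: (166 − 63) × £34,000 = £3,502,000
Per-day component: £1,203,930 + £3,502,000 = £4,705,930
Base plus per-day: £96,000 + £4,705,930 = £4,801,930
Enhancement: 50% of £4,801,930 = £2,400,965
Enhanced fine: £4,801,930 + £2,400,965 = £7,202,895
Cap at £12,309,800: £7,202,895 is within the cap, no reduction.
Minimum £3,457,800: £7,202,895 meets the minimum, no increase.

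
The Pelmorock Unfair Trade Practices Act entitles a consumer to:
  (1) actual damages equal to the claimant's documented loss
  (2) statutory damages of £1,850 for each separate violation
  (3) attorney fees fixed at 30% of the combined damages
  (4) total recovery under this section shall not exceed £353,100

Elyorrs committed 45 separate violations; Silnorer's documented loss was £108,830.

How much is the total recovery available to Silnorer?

Statutory damages: 45 × £1,850 = £83,250
Combined damages: £108,830 + £83,250 = £192,080
Attorney fees: 30% of £192,080 = £57,624
Total before cap: £192,080 + £57,624 = £249,704
Cap at £353,100: £249,704 is within the cap, no reduction.

£249,704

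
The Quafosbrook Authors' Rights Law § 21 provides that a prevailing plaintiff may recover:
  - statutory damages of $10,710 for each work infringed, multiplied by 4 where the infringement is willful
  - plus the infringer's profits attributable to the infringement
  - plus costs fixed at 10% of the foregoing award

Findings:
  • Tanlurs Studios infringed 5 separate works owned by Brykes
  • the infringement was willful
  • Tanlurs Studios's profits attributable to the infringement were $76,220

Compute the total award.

$319,462

Statutory damages: 5 × $10,710 = $53,550
Multiplied by 4: 4 × $53,550 = $214,200
Combined award: $214,200 + $76,220 = $290,420
Costs: 10% of $290,420 = $29,042
Award plus costs: $290,420 + $29,042 = $319,462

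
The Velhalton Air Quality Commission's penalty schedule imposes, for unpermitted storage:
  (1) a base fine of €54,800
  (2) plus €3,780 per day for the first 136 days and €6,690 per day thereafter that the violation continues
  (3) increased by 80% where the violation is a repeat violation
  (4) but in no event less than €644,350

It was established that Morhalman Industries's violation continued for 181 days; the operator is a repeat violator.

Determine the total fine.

First 136 days: 136 × €3,780 = €514,080
Remaining days: (181 − 136) × €6,690 = €301,050
Per-day component: €514,080 + €301,050 = €815,130
Base plus per-day: €54,800 + €815,130 = €869,930
Enhancement: 80% of €869,930 = €695,944
Enhanced fine: €869,930 + €695,944 = €1,565,874
Minimum €644,350: €1,565,874 meets the minimum, no increase.

Civil penalty: €1,565,874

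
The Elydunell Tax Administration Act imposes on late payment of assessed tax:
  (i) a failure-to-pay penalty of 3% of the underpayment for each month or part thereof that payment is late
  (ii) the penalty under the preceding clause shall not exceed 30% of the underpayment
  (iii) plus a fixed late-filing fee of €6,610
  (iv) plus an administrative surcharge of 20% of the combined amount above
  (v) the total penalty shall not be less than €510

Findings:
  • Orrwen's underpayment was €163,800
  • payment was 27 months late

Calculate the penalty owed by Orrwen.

Penalty: €66,900

Accrued rate: 3% × 27 = 81%, capped at 30% → 30%
Failure-to-pay penalty: 30% of €163,800 = €49,140
Penalty before surcharge: €49,140 + €6,610 = €55,750
Administrative surcharge: 20% of €55,750 = €11,150
Total penalty: €55,750 + €11,150 = €66,900
Minimum €510: €66,900 meets the minimum, no increase.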